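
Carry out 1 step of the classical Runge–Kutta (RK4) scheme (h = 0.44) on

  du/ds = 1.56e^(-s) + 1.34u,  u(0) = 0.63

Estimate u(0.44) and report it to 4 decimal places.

1.9084

RK4: k1 = f(s_n, u_n); k2 = f(s_n + h/2, u_n + (h/2)·k1); k3 = f(s_n + h/2, u_n + (h/2)·k2); k4 = f(s_n + h, u_n + h·k3); u_{n+1} = u_n + (h/6)·(k1 + 2k2 + 2k3 + k4).
s=0.000000, u=0.630000:
  k1 = f(0.000000, 0.630000) = 2.404200
  k2 = f(0.220000, 1.158924) = 2.804887
  k3 = f(0.220000, 1.247075) = 2.923010
  k4 = f(0.440000, 1.916124) = 3.572304
  u ← 0.630000 + (0.44/6)·(k1 + 2k2 + 2k3 + k4) = 1.908369
u(0.44) ≈ 1.9084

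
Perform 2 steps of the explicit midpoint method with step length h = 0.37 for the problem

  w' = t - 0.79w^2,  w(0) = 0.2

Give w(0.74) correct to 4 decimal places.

0.4336

Midpoint: k1 = f(t_n, w_n); k2 = f(t_n + h/2, w_n + (h/2)·k1); w_{n+1} = w_n + h·k2.
t=0.000000, w=0.200000:
  k1 = f(0.000000, 0.200000) = -0.031600
  k2 = f(0.185000, 0.194154) = 0.155220
  w ← 0.200000 + 0.37·0.155220 = 0.257432
t=0.370000, w=0.257432:
  k1 = f(0.370000, 0.257432) = 0.317646
  k2 = f(0.555000, 0.316196) = 0.476016
  w ← 0.257432 + 0.37·0.476016 = 0.433557
w(0.74) ≈ 0.4336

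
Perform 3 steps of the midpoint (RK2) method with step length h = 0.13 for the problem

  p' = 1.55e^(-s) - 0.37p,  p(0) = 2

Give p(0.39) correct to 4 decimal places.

Midpoint: k1 = f(s_n, p_n); k2 = f(s_n + h/2, p_n + (h/2)·k1); p_{n+1} = p_n + h·k2.
s=0.000000, p=2.000000:
  k1 = f(0.000000, 2.000000) = 0.810000
  k2 = f(0.065000, 2.052650) = 0.692974
  p ← 2.000000 + 0.13·0.692974 = 2.090087
s=0.130000, p=2.090087:
  k1 = f(0.130000, 2.090087) = 0.587716
  k2 = f(0.195000, 2.128288) = 0.487927
  p ← 2.090087 + 0.13·0.487927 = 2.153517
s=0.260000, p=2.153517:
  k1 = f(0.260000, 2.153517) = 0.398329
  k2 = f(0.325000, 2.179409) = 0.313536
  p ← 2.153517 + 0.13·0.313536 = 2.194277
p(0.39) ≈ 2.1943

2.1943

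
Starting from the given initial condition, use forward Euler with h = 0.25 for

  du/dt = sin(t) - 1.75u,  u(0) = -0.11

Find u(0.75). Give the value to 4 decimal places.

Euler: u_{n+1} = u_n + h·f(t_n, u_n).
t=0.000000, u=-0.110000: f=0.192500 → u ← -0.110000 + 0.25·0.192500 = -0.061875
t=0.250000, u=-0.061875: f=0.355685 → u ← -0.061875 + 0.25·0.355685 = 0.027046
t=0.500000, u=0.027046: f=0.432095 → u ← 0.027046 + 0.25·0.432095 = 0.135070
u(0.75) ≈ 0.1351

0.1351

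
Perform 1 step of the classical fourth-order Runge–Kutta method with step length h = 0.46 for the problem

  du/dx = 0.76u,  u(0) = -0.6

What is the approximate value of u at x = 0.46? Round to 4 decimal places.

-0.8511

RK4: k1 = f(x_n, u_n); k2 = f(x_n + h/2, u_n + (h/2)·k1); k3 = f(x_n + h/2, u_n + (h/2)·k2); k4 = f(x_n + h, u_n + h·k3); u_{n+1} = u_n + (h/6)·(k1 + 2k2 + 2k3 + k4).
x=0.000000, u=-0.600000:
  k1 = f(0.000000, -0.600000) = -0.456000
  k2 = f(0.230000, -0.704880) = -0.535709
  k3 = f(0.230000, -0.723213) = -0.549642
  k4 = f(0.460000, -0.852835) = -0.648155
  u ← -0.600000 + (0.46/6)·(k1 + 2k2 + 2k3 + k4) = -0.851072
u(0.46) ≈ -0.8511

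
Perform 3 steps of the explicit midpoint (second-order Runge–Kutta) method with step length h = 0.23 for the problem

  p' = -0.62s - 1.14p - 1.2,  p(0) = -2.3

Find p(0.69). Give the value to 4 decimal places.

Midpoint: k1 = f(s_n, p_n); k2 = f(s_n + h/2, p_n + (h/2)·k1); p_{n+1} = p_n + h·k2.
s=0.000000, p=-2.300000:
  k1 = f(0.000000, -2.300000) = 1.422000
  k2 = f(0.115000, -2.136470) = 1.164276
  p ← -2.300000 + 0.23·1.164276 = -2.032217
s=0.230000, p=-2.032217:
  k1 = f(0.230000, -2.032217) = 0.974127
  k2 = f(0.345000, -1.920192) = 0.775119
  p ← -2.032217 + 0.23·0.775119 = -1.853939
s=0.460000, p=-1.853939:
  k1 = f(0.460000, -1.853939) = 0.628291
  k2 = f(0.575000, -1.781686) = 0.474622
  p ← -1.853939 + 0.23·0.474622 = -1.744776
p(0.69) ≈ -1.7448

-1.7448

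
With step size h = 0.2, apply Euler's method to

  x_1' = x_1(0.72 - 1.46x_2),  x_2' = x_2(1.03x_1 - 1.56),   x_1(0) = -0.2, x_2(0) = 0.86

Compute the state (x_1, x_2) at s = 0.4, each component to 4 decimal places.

Euler on (x_1,x_2): x_1_{n+1} = x_1_n + h·x_1', x_2_{n+1} = x_2_n + h·x_2'.
0.000000: (-0.200000, 0.860000); f=(0.107120, -1.518760) → (-0.178576, 0.556248)
0.200000: (-0.178576, 0.556248); f=(0.016451, -0.970059) → (-0.175286, 0.362236)
(x_1(0.4), x_2(0.4)) ≈ (-0.1753, 0.3622)

-0.1753, 0.3622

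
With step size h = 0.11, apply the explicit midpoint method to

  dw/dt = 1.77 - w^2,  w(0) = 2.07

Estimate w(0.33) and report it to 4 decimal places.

Midpoint: k1 = f(t_n, w_n); k2 = f(t_n + h/2, w_n + (h/2)·k1); w_{n+1} = w_n + h·k2.
t=0.000000, w=2.070000:
  k1 = f(0.000000, 2.070000) = -2.514900
  k2 = f(0.055000, 1.931680) = -1.961390
  w ← 2.070000 + 0.11·(-1.961390) = 1.854247
t=0.110000, w=1.854247:
  k1 = f(0.110000, 1.854247) = -1.668232
  k2 = f(0.165000, 1.762494) = -1.336386
  w ← 1.854247 + 0.11·(-1.336386) = 1.707245
t=0.220000, w=1.707245:
  k1 = f(0.220000, 1.707245) = -1.144684
  k2 = f(0.275000, 1.644287) = -0.933680
  w ← 1.707245 + 0.11·(-0.933680) = 1.604540
w(0.33) ≈ 1.6045

1.6045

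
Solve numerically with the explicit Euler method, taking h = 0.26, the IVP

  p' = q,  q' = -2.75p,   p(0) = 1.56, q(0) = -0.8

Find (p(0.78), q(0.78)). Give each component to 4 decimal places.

0.1047, -3.4927

Euler on (p,q): p_{n+1} = p_n + h·p', q_{n+1} = q_n + h·q'.
0.000000: (1.560000, -0.800000); f=(-0.800000, -4.290000) → (1.352000, -1.915400)
0.260000: (1.352000, -1.915400); f=(-1.915400, -3.718000) → (0.853996, -2.882080)
0.520000: (0.853996, -2.882080); f=(-2.882080, -2.348489) → (0.104655, -3.492687)
(p(0.78), q(0.78)) ≈ (0.1047, -3.4927)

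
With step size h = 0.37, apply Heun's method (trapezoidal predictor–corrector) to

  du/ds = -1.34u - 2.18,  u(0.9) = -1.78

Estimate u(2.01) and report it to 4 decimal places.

Heun: k1 = f(s_n, u_n); k2 = f(s_n + h, u_n + h·k1); u_{n+1} = u_n + (h/2)·(k1 + k2).
s=0.900000, u=-1.780000:
  k1 = f(0.900000, -1.780000) = 0.205200
  k2 = f(1.270000, -1.704076) = 0.103462
  u ← -1.780000 + (0.37/2)·(0.205200 + 0.103462) = -1.722898
s=1.270000, u=-1.722898:
  k1 = f(1.270000, -1.722898) = 0.128683
  k2 = f(1.640000, -1.675285) = 0.064882
  u ← -1.722898 + (0.37/2)·(0.128683 + 0.064882) = -1.687088
s=1.640000, u=-1.687088:
  k1 = f(1.640000, -1.687088) = 0.080698
  k2 = f(2.010000, -1.657230) = 0.040688
  u ← -1.687088 + (0.37/2)·(0.080698 + 0.040688) = -1.664632
u(2.01) ≈ -1.6646

-1.6646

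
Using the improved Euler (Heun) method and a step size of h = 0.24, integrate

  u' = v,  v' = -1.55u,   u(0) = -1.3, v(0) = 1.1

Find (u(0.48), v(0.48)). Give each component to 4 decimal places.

Heun on (u,v): k1 = f(t_n, state_n); k2 = f(t_n + h, state_n + h·k1); state_{n+1} = state_n + (h/2)·(k1 + k2).
0.000000: (-1.300000, 1.100000)
  k1 = (1.100000, 2.015000)
  predictor → (-1.036000, 1.583600)
  k2 = (1.583600, 1.605800)
  → (-0.977968, 1.534496)
0.240000: (-0.977968, 1.534496)
  k1 = (1.534496, 1.515850)
  predictor → (-0.609689, 1.898300)
  k2 = (1.898300, 0.945018)
  → (-0.566032, 1.829800)
(u(0.48), v(0.48)) ≈ (-0.5660, 1.8298)

-0.5660, 1.8298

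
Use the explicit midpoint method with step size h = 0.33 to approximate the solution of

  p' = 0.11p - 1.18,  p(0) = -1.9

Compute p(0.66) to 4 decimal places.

Midpoint: k1 = f(t_n, p_n); k2 = f(t_n + h/2, p_n + (h/2)·k1); p_{n+1} = p_n + h·k2.
t=0.000000, p=-1.900000:
  k1 = f(0.000000, -1.900000) = -1.389000
  k2 = f(0.165000, -2.129185) = -1.414210
  p ← -1.900000 + 0.33·(-1.414210) = -2.366689
t=0.330000, p=-2.366689:
  k1 = f(0.330000, -2.366689) = -1.440336
  k2 = f(0.495000, -2.604345) = -1.466478
  p ← -2.366689 + 0.33·(-1.466478) = -2.850627
p(0.66) ≈ -2.8506

-2.8506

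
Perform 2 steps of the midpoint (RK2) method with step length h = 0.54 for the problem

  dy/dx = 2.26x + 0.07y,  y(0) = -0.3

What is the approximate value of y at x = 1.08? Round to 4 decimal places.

1.0196

Midpoint: k1 = f(x_n, y_n); k2 = f(x_n + h/2, y_n + (h/2)·k1); y_{n+1} = y_n + h·k2.
x=0.000000, y=-0.300000:
  k1 = f(0.000000, -0.300000) = -0.021000
  k2 = f(0.270000, -0.305670) = 0.588803
  y ← -0.300000 + 0.54·0.588803 = 0.017954
x=0.540000, y=0.017954:
  k1 = f(0.540000, 0.017954) = 1.221657
  k2 = f(0.810000, 0.347801) = 1.854946
  y ← 0.017954 + 0.54·1.854946 = 1.019625
y(1.08) ≈ 1.0196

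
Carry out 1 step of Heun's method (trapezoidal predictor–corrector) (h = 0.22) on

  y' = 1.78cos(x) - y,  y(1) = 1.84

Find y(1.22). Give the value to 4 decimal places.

Heun: k1 = f(x_n, y_n); k2 = f(x_n + h, y_n + h·k1); y_{n+1} = y_n + (h/2)·(k1 + k2).
x=1.000000, y=1.840000:
  k1 = f(1.000000, 1.840000) = -0.878262
  k2 = f(1.220000, 1.646782) = -1.035093
  y ← 1.840000 + (0.22/2)·(-0.878262 + (-1.035093)) = 1.629531
y(1.22) ≈ 1.6295

1.6295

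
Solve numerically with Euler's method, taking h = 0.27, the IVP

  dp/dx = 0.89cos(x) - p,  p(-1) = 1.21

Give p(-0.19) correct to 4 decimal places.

0.8859

Euler: p_{n+1} = p_n + h·f(x_n, p_n).
x=-1.000000, p=1.210000: f=-0.729131 → p ← 1.210000 + 0.27·(-0.729131) = 1.013135
x=-0.730000, p=1.013135: f=-0.349929 → p ← 1.013135 + 0.27·(-0.349929) = 0.918654
x=-0.460000, p=0.918654: f=-0.121167 → p ← 0.918654 + 0.27·(-0.121167) = 0.885939
p(-0.19) ≈ 0.8859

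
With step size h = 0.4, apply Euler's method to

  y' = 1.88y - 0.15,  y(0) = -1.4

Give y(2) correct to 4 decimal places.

-24.3472

Euler: y_{n+1} = y_n + h·f(x_n, y_n).
x=0.000000, y=-1.400000: f=-2.782000 → y ← -1.400000 + 0.4·(-2.782000) = -2.512800
x=0.400000, y=-2.512800: f=-4.874064 → y ← -2.512800 + 0.4·(-4.874064) = -4.462426
x=0.800000, y=-4.462426: f=-8.539360 → y ← -4.462426 + 0.4·(-8.539360) = -7.878170
x=1.200000, y=-7.878170: f=-14.960959 → y ← -7.878170 + 0.4·(-14.960959) = -13.862553
x=1.600000, y=-13.862553: f=-26.211600 → y ← -13.862553 + 0.4·(-26.211600) = -24.347193
y(2) ≈ -24.3472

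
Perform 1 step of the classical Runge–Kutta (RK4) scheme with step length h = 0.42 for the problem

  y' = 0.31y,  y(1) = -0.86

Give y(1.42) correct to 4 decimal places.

RK4: k1 = f(t_n, y_n); k2 = f(t_n + h/2, y_n + (h/2)·k1); k3 = f(t_n + h/2, y_n + (h/2)·k2); k4 = f(t_n + h, y_n + h·k3); y_{n+1} = y_n + (h/6)·(k1 + 2k2 + 2k3 + k4).
t=1.000000, y=-0.860000:
  k1 = f(1.000000, -0.860000) = -0.266600
  k2 = f(1.210000, -0.915986) = -0.283956
  k3 = f(1.210000, -0.919631) = -0.285086
  k4 = f(1.420000, -0.979736) = -0.303718
  y ← -0.860000 + (0.42/6)·(k1 + 2k2 + 2k3 + k4) = -0.979588
y(1.42) ≈ -0.9796

-0.9796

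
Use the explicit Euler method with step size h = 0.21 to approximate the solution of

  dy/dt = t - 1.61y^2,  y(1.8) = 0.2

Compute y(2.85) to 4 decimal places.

1.2670

Euler: y_{n+1} = y_n + h·f(t_n, y_n).
t=1.800000, y=0.200000: f=1.735600 → y ← 0.200000 + 0.21·1.735600 = 0.564476
t=2.010000, y=0.564476: f=1.497001 → y ← 0.564476 + 0.21·1.497001 = 0.878846
t=2.220000, y=0.878846: f=0.976483 → y ← 0.878846 + 0.21·0.976483 = 1.083908
t=2.430000, y=1.083908: f=0.538482 → y ← 1.083908 + 0.21·0.538482 = 1.196989
t=2.640000, y=1.196989: f=0.333220 → y ← 1.196989 + 0.21·0.333220 = 1.266965
y(2.85) ≈ 1.2670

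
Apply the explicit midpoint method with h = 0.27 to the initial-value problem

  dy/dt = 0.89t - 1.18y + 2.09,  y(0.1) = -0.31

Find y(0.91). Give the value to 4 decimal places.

Midpoint: k1 = f(t_n, y_n); k2 = f(t_n + h/2, y_n + (h/2)·k1); y_{n+1} = y_n + h·k2.
t=0.100000, y=-0.310000:
  k1 = f(0.100000, -0.310000) = 2.544800
  k2 = f(0.235000, 0.033548) = 2.259563
  y ← -0.310000 + 0.27·2.259563 = 0.300082
t=0.370000, y=0.300082:
  k1 = f(0.370000, 0.300082) = 2.065203
  k2 = f(0.505000, 0.578885) = 1.856366
  y ← 0.300082 + 0.27·1.856366 = 0.801301
t=0.640000, y=0.801301:
  k1 = f(0.640000, 0.801301) = 1.714065
  k2 = f(0.775000, 1.032700) = 1.561164
  y ← 0.801301 + 0.27·1.561164 = 1.222815
y(0.91) ≈ 1.2228

1.2228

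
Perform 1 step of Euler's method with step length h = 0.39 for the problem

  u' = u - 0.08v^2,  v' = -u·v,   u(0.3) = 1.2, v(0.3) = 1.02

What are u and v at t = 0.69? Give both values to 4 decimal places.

Euler on (u,v): u_{n+1} = u_n + h·u', v_{n+1} = v_n + h·v'.
0.300000: (1.200000, 1.020000); f=(1.116768, -1.224000) → (1.635540, 0.542640)
(u(0.69), v(0.69)) ≈ (1.6355, 0.5426)

1.6355, 0.5426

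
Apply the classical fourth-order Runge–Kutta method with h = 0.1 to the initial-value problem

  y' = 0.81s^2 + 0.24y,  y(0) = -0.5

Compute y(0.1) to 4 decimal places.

-0.5119

RK4: k1 = f(s_n, y_n); k2 = f(s_n + h/2, y_n + (h/2)·k1); k3 = f(s_n + h/2, y_n + (h/2)·k2); k4 = f(s_n + h, y_n + h·k3); y_{n+1} = y_n + (h/6)·(k1 + 2k2 + 2k3 + k4).
s=0.000000, y=-0.500000:
  k1 = f(0.000000, -0.500000) = -0.120000
  k2 = f(0.050000, -0.506000) = -0.119415
  k3 = f(0.050000, -0.505971) = -0.119408
  k4 = f(0.100000, -0.511941) = -0.114766
  y ← -0.500000 + (0.1/6)·(k1 + 2k2 + 2k3 + k4) = -0.511874
y(0.1) ≈ -0.5119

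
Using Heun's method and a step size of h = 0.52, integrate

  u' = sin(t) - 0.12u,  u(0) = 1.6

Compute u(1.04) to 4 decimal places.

Heun: k1 = f(t_n, u_n); k2 = f(t_n + h, u_n + h·k1); u_{n+1} = u_n + (h/2)·(k1 + k2).
t=0.000000, u=1.600000:
  k1 = f(0.000000, 1.600000) = -0.192000
  k2 = f(0.520000, 1.500160) = 0.316861
  u ← 1.600000 + (0.52/2)·(-0.192000 + 0.316861) = 1.632464
t=0.520000, u=1.632464:
  k1 = f(0.520000, 1.632464) = 0.300984
  k2 = f(1.040000, 1.788976) = 0.647727
  u ← 1.632464 + (0.52/2)·(0.300984 + 0.647727) = 1.879129
u(1.04) ≈ 1.8791

1.8791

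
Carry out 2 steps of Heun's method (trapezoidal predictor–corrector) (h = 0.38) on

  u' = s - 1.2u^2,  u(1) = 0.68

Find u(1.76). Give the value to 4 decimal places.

1.0392

Heun: k1 = f(s_n, u_n); k2 = f(s_n + h, u_n + h·k1); u_{n+1} = u_n + (h/2)·(k1 + k2).
s=1.000000, u=0.680000:
  k1 = f(1.000000, 0.680000) = 0.445120
  k2 = f(1.380000, 0.849146) = 0.514742
  u ← 0.680000 + (0.38/2)·(0.445120 + 0.514742) = 0.862374
s=1.380000, u=0.862374:
  k1 = f(1.380000, 0.862374) = 0.487574
  k2 = f(1.760000, 1.047652) = 0.442911
  u ← 0.862374 + (0.38/2)·(0.487574 + 0.442911) = 1.039166
u(1.76) ≈ 1.0392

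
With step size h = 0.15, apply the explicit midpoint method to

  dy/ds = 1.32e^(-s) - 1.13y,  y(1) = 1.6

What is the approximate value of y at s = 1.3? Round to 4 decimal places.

1.2468

Midpoint: k1 = f(s_n, y_n); k2 = f(s_n + h/2, y_n + (h/2)·k1); y_{n+1} = y_n + h·k2.
s=1.000000, y=1.600000:
  k1 = f(1.000000, 1.600000) = -1.322399
  k2 = f(1.075000, 1.500820) = -1.245414
  y ← 1.600000 + 0.15·(-1.245414) = 1.413188
s=1.150000, y=1.413188:
  k1 = f(1.150000, 1.413188) = -1.178942
  k2 = f(1.225000, 1.324767) = -1.109227
  y ← 1.413188 + 0.15·(-1.109227) = 1.246804
y(1.3) ≈ 1.2468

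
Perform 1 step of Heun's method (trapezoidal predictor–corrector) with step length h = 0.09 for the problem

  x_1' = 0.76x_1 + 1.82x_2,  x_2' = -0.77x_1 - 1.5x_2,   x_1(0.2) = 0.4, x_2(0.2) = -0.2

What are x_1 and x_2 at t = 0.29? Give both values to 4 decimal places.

0.3944, -0.2005

Heun on (x_1,x_2): k1 = f(t_n, state_n); k2 = f(t_n + h, state_n + h·k1); state_{n+1} = state_n + (h/2)·(k1 + k2).
0.200000: (0.400000, -0.200000)
  k1 = (-0.060000, -0.008000)
  predictor → (0.394600, -0.200720)
  k2 = (-0.065414, -0.002762)
  → (0.394356, -0.200484)
(x_1(0.29), x_2(0.29)) ≈ (0.3944, -0.2005)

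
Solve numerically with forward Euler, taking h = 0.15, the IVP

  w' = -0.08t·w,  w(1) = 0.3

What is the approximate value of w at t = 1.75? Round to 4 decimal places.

0.2773

Euler: w_{n+1} = w_n + h·f(t_n, w_n).
t=1.000000, w=0.300000: f=-0.024000 → w ← 0.300000 + 0.15·(-0.024000) = 0.296400
t=1.150000, w=0.296400: f=-0.027269 → w ← 0.296400 + 0.15·(-0.027269) = 0.292310
t=1.300000, w=0.292310: f=-0.030400 → w ← 0.292310 + 0.15·(-0.030400) = 0.287750
t=1.450000, w=0.287750: f=-0.033379 → w ← 0.287750 + 0.15·(-0.033379) = 0.282743
t=1.600000, w=0.282743: f=-0.036191 → w ← 0.282743 + 0.15·(-0.036191) = 0.277314
w(1.75) ≈ 0.2773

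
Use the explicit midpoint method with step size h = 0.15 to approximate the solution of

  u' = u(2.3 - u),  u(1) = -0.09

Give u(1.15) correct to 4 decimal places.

-0.1283

Midpoint: k1 = f(t_n, u_n); k2 = f(t_n + h/2, u_n + (h/2)·k1); u_{n+1} = u_n + h·k2.
t=1.000000, u=-0.090000:
  k1 = f(1.000000, -0.090000) = -0.215100
  k2 = f(1.075000, -0.106132) = -0.255369
  u ← -0.090000 + 0.15·(-0.255369) = -0.128305
u(1.15) ≈ -0.1283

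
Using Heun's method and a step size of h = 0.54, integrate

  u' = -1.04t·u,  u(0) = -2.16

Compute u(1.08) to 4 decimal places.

-1.1674

Heun: k1 = f(t_n, u_n); k2 = f(t_n + h, u_n + h·k1); u_{n+1} = u_n + (h/2)·(k1 + k2).
t=0.000000, u=-2.160000:
  k1 = f(0.000000, -2.160000) = 0.000000
  k2 = f(0.540000, -2.160000) = 1.213056
  u ← -2.160000 + (0.54/2)·(0.000000 + 1.213056) = -1.832475
t=0.540000, u=-1.832475:
  k1 = f(0.540000, -1.832475) = 1.029118
  k2 = f(1.080000, -1.276751) = 1.434047
  u ← -1.832475 + (0.54/2)·(1.029118 + 1.434047) = -1.167420
u(1.08) ≈ -1.1674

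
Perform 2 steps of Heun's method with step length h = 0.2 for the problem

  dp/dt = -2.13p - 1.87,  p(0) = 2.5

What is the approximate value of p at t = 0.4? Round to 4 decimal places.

Heun: k1 = f(t_n, p_n); k2 = f(t_n + h, p_n + h·k1); p_{n+1} = p_n + (h/2)·(k1 + k2).
t=0.000000, p=2.500000:
  k1 = f(0.000000, 2.500000) = -7.195000
  k2 = f(0.200000, 1.061000) = -4.129930
  p ← 2.500000 + (0.2/2)·(-7.195000 + (-4.129930)) = 1.367507
t=0.200000, p=1.367507:
  k1 = f(0.200000, 1.367507) = -4.782790
  k2 = f(0.400000, 0.410949) = -2.745321
  p ← 1.367507 + (0.2/2)·(-4.782790 + (-2.745321)) = 0.614696
p(0.4) ≈ 0.6147

0.6147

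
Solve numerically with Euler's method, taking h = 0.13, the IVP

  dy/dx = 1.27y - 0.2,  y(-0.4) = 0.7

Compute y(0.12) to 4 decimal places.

Euler: y_{n+1} = y_n + h·f(x_n, y_n).
x=-0.400000, y=0.700000: f=0.689000 → y ← 0.700000 + 0.13·0.689000 = 0.789570
x=-0.270000, y=0.789570: f=0.802754 → y ← 0.789570 + 0.13·0.802754 = 0.893928
x=-0.140000, y=0.893928: f=0.935289 → y ← 0.893928 + 0.13·0.935289 = 1.015516
x=-0.010000, y=1.015516: f=1.089705 → y ← 1.015516 + 0.13·1.089705 = 1.157177
y(0.12) ≈ 1.1572

1.1572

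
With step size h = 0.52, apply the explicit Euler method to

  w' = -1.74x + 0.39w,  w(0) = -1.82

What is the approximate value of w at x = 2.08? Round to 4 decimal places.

-7.0333

Euler: w_{n+1} = w_n + h·f(x_n, w_n).
x=0.000000, w=-1.820000: f=-0.709800 → w ← -1.820000 + 0.52·(-0.709800) = -2.189096
x=0.520000, w=-2.189096: f=-1.758547 → w ← -2.189096 + 0.52·(-1.758547) = -3.103541
x=1.040000, w=-3.103541: f=-3.019981 → w ← -3.103541 + 0.52·(-3.019981) = -4.673931
x=1.560000, w=-4.673931: f=-4.537233 → w ← -4.673931 + 0.52·(-4.537233) = -7.033292
w(2.08) ≈ -7.0333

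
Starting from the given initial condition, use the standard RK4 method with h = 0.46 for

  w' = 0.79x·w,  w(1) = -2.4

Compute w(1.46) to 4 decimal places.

-3.7521

RK4: k1 = f(x_n, w_n); k2 = f(x_n + h/2, w_n + (h/2)·k1); k3 = f(x_n + h/2, w_n + (h/2)·k2); k4 = f(x_n + h, w_n + h·k3); w_{n+1} = w_n + (h/6)·(k1 + 2k2 + 2k3 + k4).
x=1.000000, w=-2.400000:
  k1 = f(1.000000, -2.400000) = -1.896000
  k2 = f(1.230000, -2.836080) = -2.755819
  k3 = f(1.230000, -3.033838) = -2.947981
  k4 = f(1.460000, -3.756071) = -4.332252
  w ← -2.400000 + (0.46/6)·(k1 + 2k2 + 2k3 + k4) = -3.752082
w(1.46) ≈ -3.7521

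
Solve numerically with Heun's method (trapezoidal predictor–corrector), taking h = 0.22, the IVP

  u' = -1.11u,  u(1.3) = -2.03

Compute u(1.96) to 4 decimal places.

Heun: k1 = f(t_n, u_n); k2 = f(t_n + h, u_n + h·k1); u_{n+1} = u_n + (h/2)·(k1 + k2).
t=1.300000, u=-2.030000:
  k1 = f(1.300000, -2.030000) = 2.253300
  k2 = f(1.520000, -1.534274) = 1.703044
  u ← -2.030000 + (0.22/2)·(2.253300 + 1.703044) = -1.594802
t=1.520000, u=-1.594802:
  k1 = f(1.520000, -1.594802) = 1.770230
  k2 = f(1.740000, -1.205351) = 1.337940
  u ← -1.594802 + (0.22/2)·(1.770230 + 1.337940) = -1.252903
t=1.740000, u=-1.252903:
  k1 = f(1.740000, -1.252903) = 1.390723
  k2 = f(1.960000, -0.946944) = 1.051108
  u ← -1.252903 + (0.22/2)·(1.390723 + 1.051108) = -0.984302
u(1.96) ≈ -0.9843

-0.9843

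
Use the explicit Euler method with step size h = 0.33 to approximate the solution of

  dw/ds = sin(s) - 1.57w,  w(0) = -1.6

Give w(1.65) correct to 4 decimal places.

0.4700

Euler: w_{n+1} = w_n + h·f(s_n, w_n).
s=0.000000, w=-1.600000: f=2.512000 → w ← -1.600000 + 0.33·2.512000 = -0.771040
s=0.330000, w=-0.771040: f=1.534576 → w ← -0.771040 + 0.33·1.534576 = -0.264630
s=0.660000, w=-0.264630: f=1.028586 → w ← -0.264630 + 0.33·1.028586 = 0.074803
s=0.990000, w=0.074803: f=0.718585 → w ← 0.074803 + 0.33·0.718585 = 0.311936
s=1.320000, w=0.311936: f=0.478975 → w ← 0.311936 + 0.33·0.478975 = 0.469998
w(1.65) ≈ 0.4700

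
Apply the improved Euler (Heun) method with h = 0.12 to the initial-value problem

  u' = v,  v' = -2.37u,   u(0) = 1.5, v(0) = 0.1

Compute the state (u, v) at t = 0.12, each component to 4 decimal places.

Heun on (u,v): k1 = f(t_n, state_n); k2 = f(t_n + h, state_n + h·k1); state_{n+1} = state_n + (h/2)·(k1 + k2).
0.000000: (1.500000, 0.100000)
  k1 = (0.100000, -3.555000)
  predictor → (1.512000, -0.326600)
  k2 = (-0.326600, -3.583440)
  → (1.486404, -0.328306)
(u(0.12), v(0.12)) ≈ (1.4864, -0.3283)

1.4864, -0.3283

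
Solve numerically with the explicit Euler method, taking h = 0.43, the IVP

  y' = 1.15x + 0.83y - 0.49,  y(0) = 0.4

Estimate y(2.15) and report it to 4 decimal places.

2.7451

Euler: y_{n+1} = y_n + h·f(x_n, y_n).
x=0.000000, y=0.400000: f=-0.158000 → y ← 0.400000 + 0.43·(-0.158000) = 0.332060
x=0.430000, y=0.332060: f=0.280110 → y ← 0.332060 + 0.43·0.280110 = 0.452507
x=0.860000, y=0.452507: f=0.874581 → y ← 0.452507 + 0.43·0.874581 = 0.828577
x=1.290000, y=0.828577: f=1.681219 → y ← 0.828577 + 0.43·1.681219 = 1.551501
x=1.720000, y=1.551501: f=2.775746 → y ← 1.551501 + 0.43·2.775746 = 2.745072
y(2.15) ≈ 2.7451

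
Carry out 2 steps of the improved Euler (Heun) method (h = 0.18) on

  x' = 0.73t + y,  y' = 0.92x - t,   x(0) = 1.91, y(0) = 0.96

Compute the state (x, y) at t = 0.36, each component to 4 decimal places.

2.4167, 1.5983

Heun on (x,y): k1 = f(t_n, state_n); k2 = f(t_n + h, state_n + h·k1); state_{n+1} = state_n + (h/2)·(k1 + k2).
0.000000: (1.910000, 0.960000)
  k1 = (0.960000, 1.757200)
  predictor → (2.082800, 1.276296)
  k2 = (1.407696, 1.736176)
  → (2.123093, 1.274404)
0.180000: (2.123093, 1.274404)
  k1 = (1.405804, 1.773245)
  predictor → (2.376137, 1.593588)
  k2 = (1.856388, 1.826046)
  → (2.416690, 1.598340)
(x(0.36), y(0.36)) ≈ (2.4167, 1.5983)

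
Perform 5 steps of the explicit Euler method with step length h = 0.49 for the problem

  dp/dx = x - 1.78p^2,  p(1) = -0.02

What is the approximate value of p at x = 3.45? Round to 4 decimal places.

1.3235

Euler: p_{n+1} = p_n + h·f(x_n, p_n).
x=1.000000, p=-0.020000: f=0.999288 → p ← -0.020000 + 0.49·0.999288 = 0.469651
x=1.490000, p=0.469651: f=1.097382 → p ← 0.469651 + 0.49·1.097382 = 1.007368
x=1.980000, p=1.007368: f=0.173673 → p ← 1.007368 + 0.49·0.173673 = 1.092468
x=2.470000, p=1.092468: f=0.345595 → p ← 1.092468 + 0.49·0.345595 = 1.261809
x=2.960000, p=1.261809: f=0.125950 → p ← 1.261809 + 0.49·0.125950 = 1.323525
p(3.45) ≈ 1.3235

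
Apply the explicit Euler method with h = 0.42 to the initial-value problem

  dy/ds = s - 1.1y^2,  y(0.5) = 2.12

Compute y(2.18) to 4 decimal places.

Euler: y_{n+1} = y_n + h·f(s_n, y_n).
s=0.500000, y=2.120000: f=-4.443840 → y ← 2.120000 + 0.42·(-4.443840) = 0.253587
s=0.920000, y=0.253587: f=0.849263 → y ← 0.253587 + 0.42·0.849263 = 0.610278
s=1.340000, y=0.610278: f=0.930317 → y ← 0.610278 + 0.42·0.930317 = 1.001011
s=1.760000, y=1.001011: f=0.657775 → y ← 1.001011 + 0.42·0.657775 = 1.277276
y(2.18) ≈ 1.2773

1.2773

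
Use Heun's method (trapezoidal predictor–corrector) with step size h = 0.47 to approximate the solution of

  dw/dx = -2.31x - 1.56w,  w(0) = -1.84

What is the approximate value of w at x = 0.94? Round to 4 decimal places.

Heun: k1 = f(x_n, w_n); k2 = f(x_n + h, w_n + h·k1); w_{n+1} = w_n + (h/2)·(k1 + k2).
x=0.000000, w=-1.840000:
  k1 = f(0.000000, -1.840000) = 2.870400
  k2 = f(0.470000, -0.490912) = -0.319877
  w ← -1.840000 + (0.47/2)·(2.870400 + (-0.319877)) = -1.240627
x=0.470000, w=-1.240627:
  k1 = f(0.470000, -1.240627) = 0.849678
  k2 = f(0.940000, -0.841278) = -0.859006
  w ← -1.240627 + (0.47/2)·(0.849678 + (-0.859006)) = -1.242819
w(0.94) ≈ -1.2428

-1.2428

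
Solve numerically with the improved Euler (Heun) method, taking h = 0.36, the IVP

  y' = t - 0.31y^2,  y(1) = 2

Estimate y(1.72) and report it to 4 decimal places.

2.0965

Heun: k1 = f(t_n, y_n); k2 = f(t_n + h, y_n + h·k1); y_{n+1} = y_n + (h/2)·(k1 + k2).
t=1.000000, y=2.000000:
  k1 = f(1.000000, 2.000000) = -0.240000
  k2 = f(1.360000, 1.913600) = 0.224822
  y ← 2.000000 + (0.36/2)·(-0.240000 + 0.224822) = 1.997268
t=1.360000, y=1.997268:
  k1 = f(1.360000, 1.997268) = 0.123385
  k2 = f(1.720000, 2.041687) = 0.427770
  y ← 1.997268 + (0.36/2)·(0.123385 + 0.427770) = 2.096476
y(1.72) ≈ 2.0965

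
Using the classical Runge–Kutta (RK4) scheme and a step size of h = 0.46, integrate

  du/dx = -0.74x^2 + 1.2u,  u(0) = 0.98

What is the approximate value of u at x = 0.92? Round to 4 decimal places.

RK4: k1 = f(x_n, u_n); k2 = f(x_n + h/2, u_n + (h/2)·k1); k3 = f(x_n + h/2, u_n + (h/2)·k2); k4 = f(x_n + h, u_n + h·k3); u_{n+1} = u_n + (h/6)·(k1 + 2k2 + 2k3 + k4).
x=0.000000, u=0.980000:
  k1 = f(0.000000, 0.980000) = 1.176000
  k2 = f(0.230000, 1.250480) = 1.461430
  k3 = f(0.230000, 1.316129) = 1.540209
  k4 = f(0.460000, 1.688496) = 1.869611
  u ← 0.980000 + (0.46/6)·(k1 + 2k2 + 2k3 + k4) = 1.673748
x=0.460000, u=1.673748:
  k1 = f(0.460000, 1.673748) = 1.851914
  k2 = f(0.690000, 2.099688) = 2.167312
  k3 = f(0.690000, 2.172230) = 2.254362
  k4 = f(0.920000, 2.710755) = 2.626569
  u ← 1.673748 + (0.46/6)·(k1 + 2k2 + 2k3 + k4) = 2.695088
u(0.92) ≈ 2.6951

2.6951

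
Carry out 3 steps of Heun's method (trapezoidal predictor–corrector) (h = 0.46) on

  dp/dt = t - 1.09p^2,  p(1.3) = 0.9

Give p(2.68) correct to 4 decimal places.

Heun: k1 = f(t_n, p_n); k2 = f(t_n + h, p_n + h·k1); p_{n+1} = p_n + (h/2)·(k1 + k2).
t=1.300000, p=0.900000:
  k1 = f(1.300000, 0.900000) = 0.417100
  k2 = f(1.760000, 1.091866) = 0.460533
  p ← 0.900000 + (0.46/2)·(0.417100 + 0.460533) = 1.101856
t=1.760000, p=1.101856:
  k1 = f(1.760000, 1.101856) = 0.436646
  k2 = f(2.220000, 1.302713) = 0.370203
  p ← 1.101856 + (0.46/2)·(0.436646 + 0.370203) = 1.287431
t=2.220000, p=1.287431:
  k1 = f(2.220000, 1.287431) = 0.413348
  k2 = f(2.680000, 1.477571) = 0.300294
  p ← 1.287431 + (0.46/2)·(0.413348 + 0.300294) = 1.451569
p(2.68) ≈ 1.4516

1.4516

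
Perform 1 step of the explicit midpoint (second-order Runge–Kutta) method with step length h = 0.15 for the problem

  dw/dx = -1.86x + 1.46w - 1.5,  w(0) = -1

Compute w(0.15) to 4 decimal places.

Midpoint: k1 = f(x_n, w_n); k2 = f(x_n + h/2, w_n + (h/2)·k1); w_{n+1} = w_n + h·k2.
x=0.000000, w=-1.000000:
  k1 = f(0.000000, -1.000000) = -2.960000
  k2 = f(0.075000, -1.222000) = -3.423620
  w ← -1.000000 + 0.15·(-3.423620) = -1.513543
w(0.15) ≈ -1.5135

-1.5135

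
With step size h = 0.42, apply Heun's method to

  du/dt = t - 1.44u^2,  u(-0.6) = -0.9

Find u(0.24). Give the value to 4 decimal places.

Heun: k1 = f(t_n, u_n); k2 = f(t_n + h, u_n + h·k1); u_{n+1} = u_n + (h/2)·(k1 + k2).
t=-0.600000, u=-0.900000:
  k1 = f(-0.600000, -0.900000) = -1.766400
  k2 = f(-0.180000, -1.641888) = -4.061947
  u ← -0.900000 + (0.42/2)·(-1.766400 + (-4.061947)) = -2.123953
t=-0.180000, u=-2.123953:
  k1 = f(-0.180000, -2.123953) = -6.676093
  k2 = f(0.240000, -4.927912) = -34.729411
  u ← -2.123953 + (0.42/2)·(-6.676093 + (-34.729411)) = -10.819109
u(0.24) ≈ -10.8191

-10.8191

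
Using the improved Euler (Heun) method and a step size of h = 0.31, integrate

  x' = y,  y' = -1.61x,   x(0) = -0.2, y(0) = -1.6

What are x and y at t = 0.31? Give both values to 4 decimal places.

-0.6805, -1.3764

Heun on (x,y): k1 = f(t_n, state_n); k2 = f(t_n + h, state_n + h·k1); state_{n+1} = state_n + (h/2)·(k1 + k2).
0.000000: (-0.200000, -1.600000)
  k1 = (-1.600000, 0.322000)
  predictor → (-0.696000, -1.500180)
  k2 = (-1.500180, 1.120560)
  → (-0.680528, -1.376403)
(x(0.31), y(0.31)) ≈ (-0.6805, -1.3764)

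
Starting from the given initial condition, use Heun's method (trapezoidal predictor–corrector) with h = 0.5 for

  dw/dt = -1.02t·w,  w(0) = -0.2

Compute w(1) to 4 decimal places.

Heun: k1 = f(t_n, w_n); k2 = f(t_n + h, w_n + h·k1); w_{n+1} = w_n + (h/2)·(k1 + k2).
t=0.000000, w=-0.200000:
  k1 = f(0.000000, -0.200000) = 0.000000
  k2 = f(0.500000, -0.200000) = 0.102000
  w ← -0.200000 + (0.5/2)·(0.000000 + 0.102000) = -0.174500
t=0.500000, w=-0.174500:
  k1 = f(0.500000, -0.174500) = 0.088995
  k2 = f(1.000000, -0.130003) = 0.132603
  w ← -0.174500 + (0.5/2)·(0.088995 + 0.132603) = -0.119101
w(1) ≈ -0.1191

-0.1191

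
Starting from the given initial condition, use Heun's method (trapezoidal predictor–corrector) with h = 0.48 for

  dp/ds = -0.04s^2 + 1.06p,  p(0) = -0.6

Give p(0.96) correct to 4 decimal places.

-1.6261

Heun: k1 = f(s_n, p_n); k2 = f(s_n + h, p_n + h·k1); p_{n+1} = p_n + (h/2)·(k1 + k2).
s=0.000000, p=-0.600000:
  k1 = f(0.000000, -0.600000) = -0.636000
  k2 = f(0.480000, -0.905280) = -0.968813
  p ← -0.600000 + (0.48/2)·(-0.636000 + (-0.968813)) = -0.985155
s=0.480000, p=-0.985155:
  k1 = f(0.480000, -0.985155) = -1.053480
  k2 = f(0.960000, -1.490826) = -1.617139
  p ← -0.985155 + (0.48/2)·(-1.053480 + (-1.617139)) = -1.626104
p(0.96) ≈ -1.6261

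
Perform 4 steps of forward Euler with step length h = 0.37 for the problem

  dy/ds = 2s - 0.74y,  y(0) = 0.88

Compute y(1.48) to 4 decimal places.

Euler: y_{n+1} = y_n + h·f(s_n, y_n).
s=0.000000, y=0.880000: f=-0.651200 → y ← 0.880000 + 0.37·(-0.651200) = 0.639056
s=0.370000, y=0.639056: f=0.267099 → y ← 0.639056 + 0.37·0.267099 = 0.737882
s=0.740000, y=0.737882: f=0.933967 → y ← 0.737882 + 0.37·0.933967 = 1.083450
s=1.110000, y=1.083450: f=1.418247 → y ← 1.083450 + 0.37·1.418247 = 1.608202
y(1.48) ≈ 1.6082

1.6082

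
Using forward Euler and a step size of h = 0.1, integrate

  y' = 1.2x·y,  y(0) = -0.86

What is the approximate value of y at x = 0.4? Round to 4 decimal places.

Euler: y_{n+1} = y_n + h·f(x_n, y_n).
x=0.000000, y=-0.860000: f=0.000000 → y ← -0.860000 + 0.1·0.000000 = -0.860000
x=0.100000, y=-0.860000: f=-0.103200 → y ← -0.860000 + 0.1·(-0.103200) = -0.870320
x=0.200000, y=-0.870320: f=-0.208877 → y ← -0.870320 + 0.1·(-0.208877) = -0.891208
x=0.300000, y=-0.891208: f=-0.320835 → y ← -0.891208 + 0.1·(-0.320835) = -0.923291
y(0.4) ≈ -0.9233

-0.9233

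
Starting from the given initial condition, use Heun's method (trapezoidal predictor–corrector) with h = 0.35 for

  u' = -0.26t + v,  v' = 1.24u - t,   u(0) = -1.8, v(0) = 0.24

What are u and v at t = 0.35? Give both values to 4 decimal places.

Heun on (u,v): k1 = f(t_n, state_n); k2 = f(t_n + h, state_n + h·k1); state_{n+1} = state_n + (h/2)·(k1 + k2).
0.000000: (-1.800000, 0.240000)
  k1 = (0.240000, -2.232000)
  predictor → (-1.716000, -0.541200)
  k2 = (-0.632200, -2.477840)
  → (-1.868635, -0.584222)
(u(0.35), v(0.35)) ≈ (-1.8686, -0.5842)

-1.8686, -0.5842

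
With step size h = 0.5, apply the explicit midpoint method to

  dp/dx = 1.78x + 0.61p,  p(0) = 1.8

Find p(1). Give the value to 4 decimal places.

4.3239

Midpoint: k1 = f(x_n, p_n); k2 = f(x_n + h/2, p_n + (h/2)·k1); p_{n+1} = p_n + h·k2.
x=0.000000, p=1.800000:
  k1 = f(0.000000, 1.800000) = 1.098000
  k2 = f(0.250000, 2.074500) = 1.710445
  p ← 1.800000 + 0.5·1.710445 = 2.655222
x=0.500000, p=2.655222:
  k1 = f(0.500000, 2.655222) = 2.509686
  k2 = f(0.750000, 3.282644) = 3.337413
  p ← 2.655222 + 0.5·3.337413 = 4.323929
p(1) ≈ 4.3239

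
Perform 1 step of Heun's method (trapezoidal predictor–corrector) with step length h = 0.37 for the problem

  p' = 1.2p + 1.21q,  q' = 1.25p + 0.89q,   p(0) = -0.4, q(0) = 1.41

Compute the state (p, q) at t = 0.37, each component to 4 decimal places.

Heun on (p,q): k1 = f(t_n, state_n); k2 = f(t_n + h, state_n + h·k1); state_{n+1} = state_n + (h/2)·(k1 + k2).
0.000000: (-0.400000, 1.410000)
  k1 = (1.226100, 0.754900)
  predictor → (0.053657, 1.689313)
  k2 = (2.108457, 1.570560)
  → (0.216893, 1.840210)
(p(0.37), q(0.37)) ≈ (0.2169, 1.8402)

0.2169, 1.8402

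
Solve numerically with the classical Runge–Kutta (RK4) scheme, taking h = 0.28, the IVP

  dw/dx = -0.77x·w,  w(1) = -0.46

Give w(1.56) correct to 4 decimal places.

RK4: k1 = f(x_n, w_n); k2 = f(x_n + h/2, w_n + (h/2)·k1); k3 = f(x_n + h/2, w_n + (h/2)·k2); k4 = f(x_n + h, w_n + h·k3); w_{n+1} = w_n + (h/6)·(k1 + 2k2 + 2k3 + k4).
x=1.000000, w=-0.460000:
  k1 = f(1.000000, -0.460000) = 0.354200
  k2 = f(1.140000, -0.410412) = 0.360260
  k3 = f(1.140000, -0.409564) = 0.359515
  k4 = f(1.280000, -0.359336) = 0.354161
  w ← -0.460000 + (0.28/6)·(k1 + 2k2 + 2k3 + k4) = -0.359764
x=1.280000, w=-0.359764:
  k1 = f(1.280000, -0.359764) = 0.354584
  k2 = f(1.420000, -0.310122) = 0.339088
  k3 = f(1.420000, -0.312292) = 0.341460
  k4 = f(1.560000, -0.264155) = 0.317303
  w ← -0.359764 + (0.28/6)·(k1 + 2k2 + 2k3 + k4) = -0.264892
w(1.56) ≈ -0.2649

-0.2649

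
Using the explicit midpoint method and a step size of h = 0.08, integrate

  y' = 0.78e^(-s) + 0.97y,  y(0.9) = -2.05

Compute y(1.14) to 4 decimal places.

Midpoint: k1 = f(s_n, y_n); k2 = f(s_n + h/2, y_n + (h/2)·k1); y_{n+1} = y_n + h·k2.
s=0.900000, y=-2.050000:
  k1 = f(0.900000, -2.050000) = -1.671376
  k2 = f(0.940000, -2.116855) = -1.748660
  y ← -2.050000 + 0.08·(-1.748660) = -2.189893
s=0.980000, y=-2.189893:
  k1 = f(0.980000, -2.189893) = -1.831453
  k2 = f(1.020000, -2.263151) = -1.913992
  y ← -2.189893 + 0.08·(-1.913992) = -2.343012
s=1.060000, y=-2.343012:
  k1 = f(1.060000, -2.343012) = -2.002486
  k2 = f(1.100000, -2.423112) = -2.090779
  y ← -2.343012 + 0.08·(-2.090779) = -2.510274
y(1.14) ≈ -2.5103

-2.5103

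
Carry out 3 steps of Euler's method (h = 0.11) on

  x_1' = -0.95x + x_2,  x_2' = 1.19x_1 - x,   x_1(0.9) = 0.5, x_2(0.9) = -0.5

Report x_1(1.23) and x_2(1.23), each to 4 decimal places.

Euler on (x_1,x_2): x_1_{n+1} = x_1_n + h·x_1', x_2_{n+1} = x_2_n + h·x_2'.
0.900000: (0.500000, -0.500000); f=(-1.355000, -0.305000) → (0.350950, -0.533550)
1.010000: (0.350950, -0.533550); f=(-1.493050, -0.592369) → (0.186715, -0.598711)
1.120000: (0.186715, -0.598711); f=(-1.662711, -0.897810) → (0.003816, -0.697470)
(x_1(1.23), x_2(1.23)) ≈ (0.0038, -0.6975)

0.0038, -0.6975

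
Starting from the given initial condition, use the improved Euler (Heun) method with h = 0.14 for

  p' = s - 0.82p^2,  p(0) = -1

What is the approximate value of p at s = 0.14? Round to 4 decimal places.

-1.1189

Heun: k1 = f(s_n, p_n); k2 = f(s_n + h, p_n + h·k1); p_{n+1} = p_n + (h/2)·(k1 + k2).
s=0.000000, p=-1.000000:
  k1 = f(0.000000, -1.000000) = -0.820000
  k2 = f(0.140000, -1.114800) = -0.879079
  p ← -1.000000 + (0.14/2)·(-0.820000 + (-0.879079)) = -1.118936
p(0.14) ≈ -1.1189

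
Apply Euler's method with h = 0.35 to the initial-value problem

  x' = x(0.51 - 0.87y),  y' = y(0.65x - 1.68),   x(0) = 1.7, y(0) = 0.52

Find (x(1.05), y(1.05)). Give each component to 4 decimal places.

Euler on (x,y): x_{n+1} = x_n + h·x', y_{n+1} = y_n + h·y'.
0.000000: (1.700000, 0.520000); f=(0.097920, -0.299000) → (1.734272, 0.415350)
0.350000: (1.734272, 0.415350); f=(0.257792, -0.229574) → (1.824499, 0.334999)
0.700000: (1.824499, 0.334999); f=(0.398745, -0.165515) → (1.964060, 0.277069)
(x(1.05), y(1.05)) ≈ (1.9641, 0.2771)

1.9641, 0.2771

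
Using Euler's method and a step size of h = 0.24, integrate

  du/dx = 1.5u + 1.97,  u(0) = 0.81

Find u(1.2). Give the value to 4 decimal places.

Euler: u_{n+1} = u_n + h·f(x_n, u_n).
x=0.000000, u=0.810000: f=3.185000 → u ← 0.810000 + 0.24·3.185000 = 1.574400
x=0.240000, u=1.574400: f=4.331600 → u ← 1.574400 + 0.24·4.331600 = 2.613984
x=0.480000, u=2.613984: f=5.890976 → u ← 2.613984 + 0.24·5.890976 = 4.027818
x=0.720000, u=4.027818: f=8.011727 → u ← 4.027818 + 0.24·8.011727 = 5.950633
x=0.960000, u=5.950633: f=10.895949 → u ← 5.950633 + 0.24·10.895949 = 8.565661
u(1.2) ≈ 8.5657

8.5657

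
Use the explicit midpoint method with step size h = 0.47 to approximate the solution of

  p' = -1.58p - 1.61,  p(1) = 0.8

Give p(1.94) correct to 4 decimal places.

-0.5020

Midpoint: k1 = f(t_n, p_n); k2 = f(t_n + h/2, p_n + (h/2)·k1); p_{n+1} = p_n + h·k2.
t=1.000000, p=0.800000:
  k1 = f(1.000000, 0.800000) = -2.874000
  k2 = f(1.235000, 0.124610) = -1.806884
  p ← 0.800000 + 0.47·(-1.806884) = -0.049235
t=1.470000, p=-0.049235:
  k1 = f(1.470000, -0.049235) = -1.532208
  k2 = f(1.705000, -0.409304) = -0.963299
  p ← -0.049235 + 0.47·(-0.963299) = -0.501986
p(1.94) ≈ -0.5020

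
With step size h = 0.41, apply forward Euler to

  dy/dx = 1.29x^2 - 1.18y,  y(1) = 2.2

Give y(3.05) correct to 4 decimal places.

5.7736

Euler: y_{n+1} = y_n + h·f(x_n, y_n).
x=1.000000, y=2.200000: f=-1.306000 → y ← 2.200000 + 0.41·(-1.306000) = 1.664540
x=1.410000, y=1.664540: f=0.600492 → y ← 1.664540 + 0.41·0.600492 = 1.910742
x=1.820000, y=1.910742: f=2.018321 → y ← 1.910742 + 0.41·2.018321 = 2.738253
x=2.230000, y=2.738253: f=3.183902 → y ← 2.738253 + 0.41·3.183902 = 4.043653
x=2.640000, y=4.043653: f=4.219273 → y ← 4.043653 + 0.41·4.219273 = 5.773555
y(3.05) ≈ 5.7736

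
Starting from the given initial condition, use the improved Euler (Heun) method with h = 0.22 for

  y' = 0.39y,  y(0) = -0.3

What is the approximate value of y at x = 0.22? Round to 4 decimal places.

Heun: k1 = f(x_n, y_n); k2 = f(x_n + h, y_n + h·k1); y_{n+1} = y_n + (h/2)·(k1 + k2).
x=0.000000, y=-0.300000:
  k1 = f(0.000000, -0.300000) = -0.117000
  k2 = f(0.220000, -0.325740) = -0.127039
  y ← -0.300000 + (0.22/2)·(-0.117000 + (-0.127039)) = -0.326844
y(0.22) ≈ -0.3268

-0.3268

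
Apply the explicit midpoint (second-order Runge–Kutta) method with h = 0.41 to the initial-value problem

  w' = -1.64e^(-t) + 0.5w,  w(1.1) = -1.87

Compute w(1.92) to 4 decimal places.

-3.1987

Midpoint: k1 = f(t_n, w_n); k2 = f(t_n + h/2, w_n + (h/2)·k1); w_{n+1} = w_n + h·k2.
t=1.100000, w=-1.870000:
  k1 = f(1.100000, -1.870000) = -1.480909
  k2 = f(1.305000, -2.173586) = -1.531516
  w ← -1.870000 + 0.41·(-1.531516) = -2.497922
t=1.510000, w=-2.497922:
  k1 = f(1.510000, -2.497922) = -1.611253
  k2 = f(1.715000, -2.828228) = -1.709255
  w ← -2.497922 + 0.41·(-1.709255) = -3.198716
w(1.92) ≈ -3.1987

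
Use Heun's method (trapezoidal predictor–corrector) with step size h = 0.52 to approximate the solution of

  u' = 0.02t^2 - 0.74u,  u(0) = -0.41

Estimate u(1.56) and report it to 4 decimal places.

-0.1130

Heun: k1 = f(t_n, u_n); k2 = f(t_n + h, u_n + h·k1); u_{n+1} = u_n + (h/2)·(k1 + k2).
t=0.000000, u=-0.410000:
  k1 = f(0.000000, -0.410000) = 0.303400
  k2 = f(0.520000, -0.252232) = 0.192060
  u ← -0.410000 + (0.52/2)·(0.303400 + 0.192060) = -0.281180
t=0.520000, u=-0.281180:
  k1 = f(0.520000, -0.281180) = 0.213482
  k2 = f(1.040000, -0.170170) = 0.147558
  u ← -0.281180 + (0.52/2)·(0.213482 + 0.147558) = -0.187310
t=1.040000, u=-0.187310:
  k1 = f(1.040000, -0.187310) = 0.160242
  k2 = f(1.560000, -0.103985) = 0.125621
  u ← -0.187310 + (0.52/2)·(0.160242 + 0.125621) = -0.112986
u(1.56) ≈ -0.1130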